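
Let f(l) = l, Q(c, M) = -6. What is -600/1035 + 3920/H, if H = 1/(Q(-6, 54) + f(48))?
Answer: 11360120/69 ≈ 1.6464e+5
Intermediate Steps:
H = 1/42 (H = 1/(-6 + 48) = 1/42 ≈ 0.023810)
-600/1035 + 3920/H = -600/1035 + 3920/(1/42) = -600*1/1035 + 3920*42 = -40/69 + 164640 = 11360120/69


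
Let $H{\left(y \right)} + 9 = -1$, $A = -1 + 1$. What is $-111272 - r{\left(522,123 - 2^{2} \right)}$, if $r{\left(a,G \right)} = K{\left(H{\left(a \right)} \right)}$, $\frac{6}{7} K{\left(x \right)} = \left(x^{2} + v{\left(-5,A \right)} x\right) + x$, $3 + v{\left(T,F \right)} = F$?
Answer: $-111412$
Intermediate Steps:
$A = 0$
$v{\left(T,F \right)} = -3 + F$
$H{\left(y \right)} = -10$ ($H{\left(y \right)} = -9 - 1 = -10$)
$K{\left(x \right)} = - \frac{7 x}{3} + \frac{7 x^{2}}{6}$ ($K{\left(x \right)} = \frac{7 \left(\left(x^{2} + \left(-3 + 0\right) x\right) + x\right)}{6} = \frac{7 \left(\left(x^{2} - 3 x\right) + x\right)}{6} = \frac{7 \left(x^{2} - 2 x\right)}{6} = - \frac{7 x}{3} + \frac{7 x^{2}}{6}$)
$r{\left(a,G \right)} = 140$ ($r{\left(a,G \right)} = \frac{7}{6} \left(-10\right) \left(-2 - 10\right) = \frac{7}{6} \left(-10\right) \left(-12\right) = 140$)
$-111272 - r{\left(522,123 - 2^{2} \right)} = -111272 - 140 = -111412$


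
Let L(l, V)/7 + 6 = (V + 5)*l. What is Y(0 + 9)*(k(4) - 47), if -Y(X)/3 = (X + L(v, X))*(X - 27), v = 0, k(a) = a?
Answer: 76626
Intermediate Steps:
L(l, V) = -42 + 7*l*(5 + V) (L(l, V) = -42 + 7*((V + 5)*l) = -42 + 7*((5 + V)*l) = -42 + 7*(l*(5 + V)) = -42 + 7*l*(5 + V))
Y(X) = -3*(-42 + X)*(-27 + X) (Y(X) = -3*(X + (-42 + 35*0 + 7*X*0))*(X - 27) = -3*(X + (-42 + 0 + 0))*(-27 + X) = -3*(X - 42)*(-27 + X) = -3*(-42 + X)*(-27 + X))
Y(0 + 9)*(k(4) - 47) = (-3402 - 3*(0 + 9)² + 207*(0 + 9))*(4 - 47) = (-3402 - 3*9² + 207*9)*(-43) = (-3402 - 3*81 + 1863)*(-43) = (-3402 - 243 + 1863)*(-43) = -1782*(-43) = 76626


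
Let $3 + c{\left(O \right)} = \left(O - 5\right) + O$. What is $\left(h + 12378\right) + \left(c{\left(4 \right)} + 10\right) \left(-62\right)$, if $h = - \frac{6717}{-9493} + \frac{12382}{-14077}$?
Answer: $\frac{1571233368321}{133632961} \approx 11758.0$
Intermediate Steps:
$c{\left(O \right)} = -8 + 2 O$ ($c{\left(O \right)} = -3 + \left(\left(O - 5\right) + O\right) = -3 + \left(\left(-5 + O\right) + O\right) = -3 + \left(-5 + 2 O\right) = -8 + 2 O$)
$h = - \frac{22987117}{133632961}$ ($h = \left(-6717\right) \left(- \frac{1}{9493}\right) + 12382 \left(- \frac{1}{14077}\right) = \frac{6717}{9493} - \frac{12382}{14077} = - \frac{22987117}{133632961} \approx -0.17202$)
$\left(h + 12378\right) + \left(c{\left(4 \right)} + 10\right) \left(-62\right) = \left(- \frac{22987117}{133632961} + 12378\right) + \left(\left(-8 + 2 \cdot 4\right) + 10\right) \left(-62\right) = \frac{1654085804141}{133632961} + \left(\left(-8 + 8\right) + 10\right) \left(-62\right) = \frac{1654085804141}{133632961} + \left(0 + 10\right) \left(-62\right) = \frac{1654085804141}{133632961} + 10 \left(-62\right) = \frac{1654085804141}{133632961} - 620 = \frac{1571233368321}{133632961}$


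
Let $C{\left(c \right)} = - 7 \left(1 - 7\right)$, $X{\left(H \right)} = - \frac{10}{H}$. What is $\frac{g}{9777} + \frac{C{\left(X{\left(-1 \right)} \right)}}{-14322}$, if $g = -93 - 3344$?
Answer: $- \frac{1181794}{3333957} \approx -0.35447$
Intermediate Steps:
$C{\left(c \right)} = 42$ ($C{\left(c \right)} = \left(-7\right) \left(-6\right) = 42$)
$g = -3437$ ($g = -93 - 3344 = -3437$)
$\frac{g}{9777} + \frac{C{\left(X{\left(-1 \right)} \right)}}{-14322} = - \frac{3437}{9777} + \frac{42}{-14322} = \left(-3437\right) \frac{1}{9777} + 42 \left(- \frac{1}{14322}\right) = - \frac{3437}{9777} - \frac{1}{341} = - \frac{1181794}{3333957}$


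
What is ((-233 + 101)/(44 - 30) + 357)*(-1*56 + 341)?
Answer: 693405/7 ≈ 99058.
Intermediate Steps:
((-233 + 101)/(44 - 30) + 357)*(-1*56 + 341) = (-132/14 + 357)*(-56 + 341) = (-132*1/14 + 357)*285 = (-66/7 + 357)*285 = (2433/7)*285 = 693405/7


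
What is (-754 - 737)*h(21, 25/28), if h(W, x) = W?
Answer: -31311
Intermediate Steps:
(-754 - 737)*h(21, 25/28) = (-754 - 737)*21 = -1491*21 = -31311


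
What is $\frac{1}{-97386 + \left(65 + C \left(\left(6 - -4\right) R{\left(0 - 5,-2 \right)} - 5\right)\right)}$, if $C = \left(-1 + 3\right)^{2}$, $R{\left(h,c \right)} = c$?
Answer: $- \frac{1}{97421} \approx -1.0265 \cdot 10^{-5}$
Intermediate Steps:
$C = 4$ ($C = 2^{2} = 4$)
$\frac{1}{-97386 + \left(65 + C \left(\left(6 - -4\right) R{\left(0 - 5,-2 \right)} - 5\right)\right)} = \frac{1}{-97386 + \left(65 + 4 \left(\left(6 - -4\right) \left(-2\right) - 5\right)\right)} = \frac{1}{-97386 + \left(65 + 4 \left(\left(6 + 4\right) \left(-2\right) - 5\right)\right)} = \frac{1}{-97386 + \left(65 + 4 \left(10 \left(-2\right) - 5\right)\right)} = \frac{1}{-97386 + \left(65 + 4 \left(-20 - 5\right)\right)} = \frac{1}{-97386 + \left(65 + 4 \left(-25\right)\right)} = \frac{1}{-97386 + \left(65 - 100\right)} = \frac{1}{-97386 - 35} = \frac{1}{-97421} = - \frac{1}{97421}$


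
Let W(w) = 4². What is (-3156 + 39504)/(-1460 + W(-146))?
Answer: -9087/361 ≈ -25.172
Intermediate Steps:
W(w) = 16
(-3156 + 39504)/(-1460 + W(-146)) = (-3156 + 39504)/(-1460 + 16) = 36348/(-1444) = 36348*(-1/1444) = -9087/361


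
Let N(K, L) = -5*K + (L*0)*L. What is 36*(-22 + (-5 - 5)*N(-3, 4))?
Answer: -6192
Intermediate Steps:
N(K, L) = -5*K (N(K, L) = -5*K + 0*L = -5*K + 0 = -5*K)
36*(-22 + (-5 - 5)*N(-3, 4)) = 36*(-22 + (-5 - 5)*(-5*(-3))) = 36*(-22 - 10*15) = 36*(-22 - 150) = 36*(-172) = -6192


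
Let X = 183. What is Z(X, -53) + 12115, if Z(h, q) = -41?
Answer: 12074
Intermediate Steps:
Z(X, -53) + 12115 = -41 + 12115 = 12074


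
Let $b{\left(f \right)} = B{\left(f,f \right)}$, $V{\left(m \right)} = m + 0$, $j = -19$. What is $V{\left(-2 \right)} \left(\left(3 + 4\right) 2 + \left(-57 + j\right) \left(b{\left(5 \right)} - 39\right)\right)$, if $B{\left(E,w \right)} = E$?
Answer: $-5196$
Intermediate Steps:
$V{\left(m \right)} = m$
$b{\left(f \right)} = f$
$V{\left(-2 \right)} \left(\left(3 + 4\right) 2 + \left(-57 + j\right) \left(b{\left(5 \right)} - 39\right)\right) = - 2 \left(\left(3 + 4\right) 2 + \left(-57 - 19\right) \left(5 - 39\right)\right) = - 2 \left(7 \cdot 2 - -2584\right) = - 2 \left(14 + 2584\right) = \left(-2\right) 2598 = -5196$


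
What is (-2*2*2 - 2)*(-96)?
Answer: 960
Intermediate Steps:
(-2*2*2 - 2)*(-96) = (-4*2 - 2)*(-96) = (-8 - 2)*(-96) = -10*(-96) = 960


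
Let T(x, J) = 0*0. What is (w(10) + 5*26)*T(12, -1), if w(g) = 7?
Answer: 0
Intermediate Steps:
T(x, J) = 0
(w(10) + 5*26)*T(12, -1) = (7 + 5*26)*0 = (7 + 130)*0 = 137*0 = 0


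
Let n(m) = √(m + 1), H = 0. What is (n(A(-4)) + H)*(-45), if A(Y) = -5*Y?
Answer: -45*√21 ≈ -206.22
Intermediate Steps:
n(m) = √(1 + m)
(n(A(-4)) + H)*(-45) = (√(1 - 5*(-4)) + 0)*(-45) = (√(1 + 20) + 0)*(-45) = (√21 + 0)*(-45) = √21*(-45) = -45*√21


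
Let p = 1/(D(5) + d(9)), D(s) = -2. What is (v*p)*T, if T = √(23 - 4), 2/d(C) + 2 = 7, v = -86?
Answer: 215*√19/4 ≈ 234.29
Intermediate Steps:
d(C) = ⅖ (d(C) = 2/(-2 + 7) = 2/5 = 2*(⅕) = ⅖)
T = √19 ≈ 4.3589
p = -5/8 (p = 1/(-2 + ⅖) = 1/(-8/5) = -5/8 ≈ -0.62500)
(v*p)*T = (-86*(-5/8))*√19 = 215*√19/4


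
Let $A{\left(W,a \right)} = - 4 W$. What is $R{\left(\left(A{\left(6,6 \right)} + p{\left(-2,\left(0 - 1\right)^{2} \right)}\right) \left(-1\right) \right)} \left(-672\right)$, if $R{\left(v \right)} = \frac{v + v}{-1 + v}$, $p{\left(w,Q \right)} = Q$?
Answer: $- \frac{15456}{11} \approx -1405.1$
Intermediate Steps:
$R{\left(v \right)} = \frac{2 v}{-1 + v}$
$R{\left(\left(A{\left(6,6 \right)} + p{\left(-2,\left(0 - 1\right)^{2} \right)}\right) \left(-1\right) \right)} \left(-672\right) = \frac{2 \left(\left(-4\right) 6 + \left(0 - 1\right)^{2}\right) \left(-1\right)}{-1 + \left(\left(-4\right) 6 + \left(0 - 1\right)^{2}\right) \left(-1\right)} \left(-672\right) = \frac{2 \left(-24 + \left(-1\right)^{2}\right) \left(-1\right)}{-1 + \left(-24 + \left(-1\right)^{2}\right) \left(-1\right)} \left(-672\right) = \frac{2 \left(-24 + 1\right) \left(-1\right)}{-1 + \left(-24 + 1\right) \left(-1\right)} \left(-672\right) = \frac{2 \left(\left(-23\right) \left(-1\right)\right)}{-1 - -23} \left(-672\right) = 2 \cdot 23 \frac{1}{-1 + 23} \left(-672\right) = 2 \cdot 23 \cdot \frac{1}{22} \left(-672\right) = \frac{23}{11} \left(-672\right) = - \frac{15456}{11}$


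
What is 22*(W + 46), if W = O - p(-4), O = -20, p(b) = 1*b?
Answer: 660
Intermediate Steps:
p(b) = b
W = -16 (W = -20 - 1*(-4) = -20 + 4 = -16)
22*(W + 46) = 22*(-16 + 46) = 22*30 = 660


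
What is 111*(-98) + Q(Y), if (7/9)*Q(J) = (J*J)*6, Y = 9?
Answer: -71772/7 ≈ -10253.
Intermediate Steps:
Q(J) = 54*J**2/7 (Q(J) = 9*((J*J)*6)/7 = 9*(J**2*6)/7 = 9*(6*J**2)/7 = 54*J**2/7)
111*(-98) + Q(Y) = 111*(-98) + (54/7)*9**2 = -10878 + (54/7)*81 = -10878 + 4374/7 = -71772/7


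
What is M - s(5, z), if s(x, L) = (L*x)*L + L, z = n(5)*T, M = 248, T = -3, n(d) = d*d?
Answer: -27802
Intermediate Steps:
n(d) = d**2
z = -75 (z = 5**2*(-3) = 25*(-3) = -75)
s(x, L) = L + x*L**2 (s(x, L) = x*L**2 + L = L + x*L**2)
M - s(5, z) = 248 - (-75)*(1 - 75*5) = 248 - (-75)*(1 - 375) = 248 - (-75)*(-374) = 248 - 1*28050 = 248 - 28050 = -27802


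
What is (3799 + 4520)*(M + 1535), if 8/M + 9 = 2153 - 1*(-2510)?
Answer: 29715043731/2327 ≈ 1.2770e+7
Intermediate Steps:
M = 4/2327 (M = 8/(-9 + (2153 - 1*(-2510))) = 8/(-9 + (2153 + 2510)) = 8/(-9 + 4663) = 8/4654 = 8*(1/4654) = 4/2327 ≈ 0.0017190)
(3799 + 4520)*(M + 1535) = (3799 + 4520)*(4/2327 + 1535) = 8319*(3571949/2327) = 29715043731/2327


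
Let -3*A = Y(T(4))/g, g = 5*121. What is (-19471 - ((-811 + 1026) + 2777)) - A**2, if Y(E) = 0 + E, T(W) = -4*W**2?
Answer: -73998180271/3294225 ≈ -22463.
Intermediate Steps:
g = 605
Y(E) = E
A = 64/1815 (A = -(-4*4**2)/(3*605) = -(-4*16)/(3*605) = -(-64)/(3*605) = -1/3*(-64/605) = 64/1815 ≈ 0.035262)
(-19471 - ((-811 + 1026) + 2777)) - A**2 = (-19471 - ((-811 + 1026) + 2777)) - (64/1815)**2 = (-19471 - (215 + 2777)) - 1*4096/3294225 = (-19471 - 1*2992) - 4096/3294225 = (-19471 - 2992) - 4096/3294225 = -22463 - 4096/3294225 = -73998180271/3294225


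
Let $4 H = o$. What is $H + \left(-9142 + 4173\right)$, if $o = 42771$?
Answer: $\frac{22895}{4} \approx 5723.8$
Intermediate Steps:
$H = \frac{42771}{4}$ ($H = \frac{1}{4} \cdot 42771 = \frac{42771}{4} \approx 10693.0$)
$H + \left(-9142 + 4173\right) = \frac{42771}{4} + \left(-9142 + 4173\right) = \frac{42771}{4} - 4969 = \frac{22895}{4}$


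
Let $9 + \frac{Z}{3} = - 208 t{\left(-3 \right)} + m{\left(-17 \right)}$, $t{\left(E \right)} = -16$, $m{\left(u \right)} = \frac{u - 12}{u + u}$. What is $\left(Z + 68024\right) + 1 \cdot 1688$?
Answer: $\frac{2708833}{34} \approx 79672.0$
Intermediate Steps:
$m{\left(u \right)} = \frac{-12 + u}{2 u}$
$Z = \frac{338625}{34}$ ($Z = -27 + 3 \left(\left(-208\right) \left(-16\right) + \frac{-12 - 17}{2 \left(-17\right)}\right) = -27 + 3 \left(3328 + \frac{1}{2} \left(- \frac{1}{17}\right) \left(-29\right)\right) = -27 + 3 \left(3328 + \frac{29}{34}\right) = -27 + 3 \cdot \frac{113181}{34} = -27 + \frac{339543}{34} = \frac{338625}{34} \approx 9959.6$)
$\left(Z + 68024\right) + 1 \cdot 1688 = \left(\frac{338625}{34} + 68024\right) + 1 \cdot 1688 = \frac{2651441}{34} + 1688 = \frac{2708833}{34}$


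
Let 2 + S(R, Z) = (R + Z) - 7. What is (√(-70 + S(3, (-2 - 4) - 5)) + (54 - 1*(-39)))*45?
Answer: 4185 + 45*I*√87 ≈ 4185.0 + 419.73*I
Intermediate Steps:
S(R, Z) = -9 + R + Z (S(R, Z) = -2 + ((R + Z) - 7) = -2 + (-7 + R + Z) = -9 + R + Z)
(√(-70 + S(3, (-2 - 4) - 5)) + (54 - 1*(-39)))*45 = (√(-70 + (-9 + 3 + ((-2 - 4) - 5))) + (54 - 1*(-39)))*45 = (√(-70 + (-9 + 3 + (-6 - 5))) + (54 + 39))*45 = (√(-70 + (-9 + 3 - 11)) + 93)*45 = (√(-70 - 17) + 93)*45 = (√(-87) + 93)*45 = (I*√87 + 93)*45 = (93 + I*√87)*45 = 4185 + 45*I*√87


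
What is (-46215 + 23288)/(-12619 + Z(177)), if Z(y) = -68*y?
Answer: 22927/24655 ≈ 0.92991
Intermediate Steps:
(-46215 + 23288)/(-12619 + Z(177)) = (-46215 + 23288)/(-12619 - 68*177) = -22927/(-12619 - 12036) = -22927/(-24655) = -22927*(-1/24655) = 22927/24655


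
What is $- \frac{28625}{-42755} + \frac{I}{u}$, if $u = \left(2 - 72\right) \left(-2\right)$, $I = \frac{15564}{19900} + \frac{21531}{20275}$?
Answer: $\frac{329745383627}{483013068650} \approx 0.68268$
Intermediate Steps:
$I = \frac{1488054}{806945}$ ($I = 15564 \cdot \frac{1}{19900} + 21531 \cdot \frac{1}{20275} = \frac{3891}{4975} + \frac{21531}{20275} = \frac{1488054}{806945} \approx 1.8441$)
$u = 140$ ($u = \left(-70\right) \left(-2\right) = 140$)
$- \frac{28625}{-42755} + \frac{I}{u} = - \frac{28625}{-42755} + \frac{1488054}{806945 \cdot 140} = \left(-28625\right) \left(- \frac{1}{42755}\right) + \frac{1488054}{806945} \cdot \frac{1}{140} = \frac{5725}{8551} + \frac{744027}{56486150} = \frac{329745383627}{483013068650}$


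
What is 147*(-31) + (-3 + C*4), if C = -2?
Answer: -4568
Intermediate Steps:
147*(-31) + (-3 + C*4) = 147*(-31) + (-3 - 2*4) = -4557 + (-3 - 8) = -4557 - 11 = -4568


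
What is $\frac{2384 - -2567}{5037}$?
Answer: $\frac{4951}{5037} \approx 0.98293$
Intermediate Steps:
$\frac{2384 - -2567}{5037} = \left(2384 + 2567\right) \frac{1}{5037} = 4951 \cdot \frac{1}{5037} = \frac{4951}{5037}$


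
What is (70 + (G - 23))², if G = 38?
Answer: 7225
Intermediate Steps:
(70 + (G - 23))² = (70 + (38 - 23))² = (70 + 15)² = 85² = 7225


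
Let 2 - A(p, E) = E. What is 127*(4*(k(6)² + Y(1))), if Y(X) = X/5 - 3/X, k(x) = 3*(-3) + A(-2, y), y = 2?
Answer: 198628/5 ≈ 39726.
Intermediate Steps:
A(p, E) = 2 - E
k(x) = -9 (k(x) = 3*(-3) + (2 - 1*2) = -9 + (2 - 2) = -9 + 0 = -9)
Y(X) = -3/X + X/5 (Y(X) = X*(⅕) - 3/X = X/5 - 3/X = -3/X + X/5)
127*(4*(k(6)² + Y(1))) = 127*(4*((-9)² + (-3/1 + (⅕)*1))) = 127*(4*(81 + (-3*1 + ⅕))) = 127*(4*(81 + (-3 + ⅕))) = 127*(4*(81 - 14/5)) = 127*(4*(391/5)) = 127*(1564/5) = 198628/5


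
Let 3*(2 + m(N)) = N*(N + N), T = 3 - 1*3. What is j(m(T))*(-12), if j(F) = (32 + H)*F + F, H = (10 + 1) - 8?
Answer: 864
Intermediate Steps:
T = 0 (T = 3 - 3 = 0)
H = 3 (H = 11 - 8 = 3)
m(N) = -2 + 2*N²/3 (m(N) = -2 + (N*(N + N))/3 = -2 + (N*(2*N))/3 = -2 + (2*N²)/3 = -2 + 2*N²/3)
j(F) = 36*F (j(F) = (32 + 3)*F + F = 35*F + F = 36*F)
j(m(T))*(-12) = (36*(-2 + (⅔)*0²))*(-12) = (36*(-2 + (⅔)*0))*(-12) = (36*(-2 + 0))*(-12) = (36*(-2))*(-12) = -72*(-12) = 864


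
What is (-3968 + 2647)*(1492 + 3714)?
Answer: -6877126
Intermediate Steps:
(-3968 + 2647)*(1492 + 3714) = -1321*5206 = -6877126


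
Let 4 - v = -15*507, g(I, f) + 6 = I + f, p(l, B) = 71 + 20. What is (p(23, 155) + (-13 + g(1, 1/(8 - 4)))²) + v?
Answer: 128241/16 ≈ 8015.1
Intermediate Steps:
p(l, B) = 91
g(I, f) = -6 + I + f (g(I, f) = -6 + (I + f) = -6 + I + f)
v = 7609 (v = 4 - (-15)*507 = 4 - 1*(-7605) = 4 + 7605 = 7609)
(p(23, 155) + (-13 + g(1, 1/(8 - 4)))²) + v = (91 + (-13 + (-6 + 1 + 1/(8 - 4)))²) + 7609 = (91 + (-13 + (-6 + 1 + 1/4))²) + 7609 = (91 + (-13 + (-6 + 1 + ¼))²) + 7609 = (91 + (-13 - 19/4)²) + 7609 = (91 + (-71/4)²) + 7609 = (91 + 5041/16) + 7609 = 6497/16 + 7609 = 128241/16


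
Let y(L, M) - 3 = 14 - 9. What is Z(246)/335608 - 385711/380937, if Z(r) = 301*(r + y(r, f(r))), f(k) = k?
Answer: -7165967135/9131821764 ≈ -0.78473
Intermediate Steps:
y(L, M) = 8 (y(L, M) = 3 + (14 - 9) = 3 + 5 = 8)
Z(r) = 2408 + 301*r (Z(r) = 301*(r + 8) = 301*(8 + r) = 2408 + 301*r)
Z(246)/335608 - 385711/380937 = (2408 + 301*246)/335608 - 385711/380937 = (2408 + 74046)*(1/335608) - 385711*1/380937 = 76454*(1/335608) - 385711/380937 = 5461/23972 - 385711/380937 = -7165967135/9131821764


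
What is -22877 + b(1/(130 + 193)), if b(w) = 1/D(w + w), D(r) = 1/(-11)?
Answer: -22888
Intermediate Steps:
D(r) = -1/11
b(w) = -11 (b(w) = 1/(-1/11) = -11)
-22877 + b(1/(130 + 193)) = -22877 - 11 = -22888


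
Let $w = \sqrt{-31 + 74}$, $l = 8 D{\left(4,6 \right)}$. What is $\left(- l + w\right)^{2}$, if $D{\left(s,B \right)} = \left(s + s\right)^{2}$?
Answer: $\left(-512 + \sqrt{43}\right)^{2} \approx 2.5547 \cdot 10^{5}$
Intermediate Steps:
$D{\left(s,B \right)} = 4 s^{2}$ ($D{\left(s,B \right)} = \left(2 s\right)^{2} = 4 s^{2}$)
$l = 512$ ($l = 8 \cdot 4 \cdot 4^{2} = 8 \cdot 4 \cdot 16 = 8 \cdot 64 = 512$)
$w = \sqrt{43} \approx 6.5574$
$\left(- l + w\right)^{2} = \left(\left(-1\right) 512 + \sqrt{43}\right)^{2} = \left(-512 + \sqrt{43}\right)^{2}$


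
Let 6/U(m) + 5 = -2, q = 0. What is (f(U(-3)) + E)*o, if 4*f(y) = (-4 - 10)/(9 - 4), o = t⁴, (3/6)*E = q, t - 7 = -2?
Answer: -875/2 ≈ -437.50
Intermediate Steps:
t = 5 (t = 7 - 2 = 5)
U(m) = -6/7 (U(m) = 6/(-5 - 2) = 6/(-7) = 6*(-⅐) = -6/7)
E = 0 (E = 2*0 = 0)
o = 625 (o = 5⁴ = 625)
f(y) = -7/10 (f(y) = ((-4 - 10)/(9 - 4))/4 = (-14/5)/4 = (-14*⅕)/4 = (¼)*(-14/5) = -7/10)
(f(U(-3)) + E)*o = (-7/10 + 0)*625 = -7/10*625 = -875/2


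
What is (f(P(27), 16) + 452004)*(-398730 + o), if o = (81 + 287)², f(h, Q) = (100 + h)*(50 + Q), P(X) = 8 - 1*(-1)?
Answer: -120909588588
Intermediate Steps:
P(X) = 9 (P(X) = 8 + 1 = 9)
f(h, Q) = (50 + Q)*(100 + h)
o = 135424 (o = 368² = 135424)
(f(P(27), 16) + 452004)*(-398730 + o) = ((5000 + 50*9 + 100*16 + 16*9) + 452004)*(-398730 + 135424) = ((5000 + 450 + 1600 + 144) + 452004)*(-263306) = (7194 + 452004)*(-263306) = 459198*(-263306) = -120909588588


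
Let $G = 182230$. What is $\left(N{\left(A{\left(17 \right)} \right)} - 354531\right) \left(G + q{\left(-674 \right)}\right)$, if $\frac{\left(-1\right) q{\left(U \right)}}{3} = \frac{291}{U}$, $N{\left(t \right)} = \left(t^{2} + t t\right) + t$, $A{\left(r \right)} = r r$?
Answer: $- \frac{11496316384800}{337} \approx -3.4114 \cdot 10^{10}$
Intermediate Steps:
$A{\left(r \right)} = r^{2}$
$N{\left(t \right)} = t + 2 t^{2}$ ($N{\left(t \right)} = \left(t^{2} + t^{2}\right) + t = 2 t^{2} + t = t + 2 t^{2}$)
$q{\left(U \right)} = - \frac{873}{U}$ ($q{\left(U \right)} = - 3 \frac{291}{U} = - \frac{873}{U}$)
$\left(N{\left(A{\left(17 \right)} \right)} - 354531\right) \left(G + q{\left(-674 \right)}\right) = \left(17^{2} \left(1 + 2 \cdot 17^{2}\right) - 354531\right) \left(182230 - \frac{873}{-674}\right) = \left(289 \left(1 + 2 \cdot 289\right) - 354531\right) \left(182230 - - \frac{873}{674}\right) = \left(289 \left(1 + 578\right) - 354531\right) \left(182230 + \frac{873}{674}\right) = \left(289 \cdot 579 - 354531\right) \frac{122823893}{674} = \left(167331 - 354531\right) \frac{122823893}{674} = \left(-187200\right) \frac{122823893}{674} = - \frac{11496316384800}{337}$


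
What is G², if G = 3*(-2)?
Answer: 36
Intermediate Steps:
G = -6
G² = (-6)² = 36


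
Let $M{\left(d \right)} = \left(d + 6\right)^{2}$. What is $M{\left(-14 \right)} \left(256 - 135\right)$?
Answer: $7744$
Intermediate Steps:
$M{\left(d \right)} = \left(6 + d\right)^{2}$
$M{\left(-14 \right)} \left(256 - 135\right) = \left(6 - 14\right)^{2} \left(256 - 135\right) = \left(-8\right)^{2} \cdot 121 = 64 \cdot 121 = 7744$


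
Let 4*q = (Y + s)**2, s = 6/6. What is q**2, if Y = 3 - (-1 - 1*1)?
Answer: 81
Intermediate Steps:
s = 1 (s = 6*(1/6) = 1)
Y = 5 (Y = 3 - (-1 - 1) = 3 - 1*(-2) = 3 + 2 = 5)
q = 9 (q = (5 + 1)**2/4 = (1/4)*6**2 = (1/4)*36 = 9)
q**2 = 9**2 = 81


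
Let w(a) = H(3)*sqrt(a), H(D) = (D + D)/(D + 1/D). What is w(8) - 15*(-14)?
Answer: 210 + 18*sqrt(2)/5 ≈ 215.09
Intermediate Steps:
H(D) = 2*D/(D + 1/D) (H(D) = (2*D)/(D + 1/D) = 2*D/(D + 1/D))
w(a) = 9*sqrt(a)/5 (w(a) = (2*3**2/(1 + 3**2))*sqrt(a) = (2*9/(1 + 9))*sqrt(a) = (2*9/10)*sqrt(a) = (2*9*(1/10))*sqrt(a) = 9*sqrt(a)/5)
w(8) - 15*(-14) = 9*sqrt(8)/5 - 15*(-14) = 9*(2*sqrt(2))/5 + 210 = 18*sqrt(2)/5 + 210 = 210 + 18*sqrt(2)/5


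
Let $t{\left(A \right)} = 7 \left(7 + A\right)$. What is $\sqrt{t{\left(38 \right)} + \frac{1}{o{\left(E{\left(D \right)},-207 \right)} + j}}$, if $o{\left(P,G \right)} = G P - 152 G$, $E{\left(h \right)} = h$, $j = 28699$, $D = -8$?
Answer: $\frac{\sqrt{1203800521534}}{61819} \approx 17.748$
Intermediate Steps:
$o{\left(P,G \right)} = - 152 G + G P$
$t{\left(A \right)} = 49 + 7 A$
$\sqrt{t{\left(38 \right)} + \frac{1}{o{\left(E{\left(D \right)},-207 \right)} + j}} = \sqrt{\left(49 + 7 \cdot 38\right) + \frac{1}{- 207 \left(-152 - 8\right) + 28699}} = \sqrt{\left(49 + 266\right) + \frac{1}{\left(-207\right) \left(-160\right) + 28699}} = \sqrt{315 + \frac{1}{33120 + 28699}} = \sqrt{315 + \frac{1}{61819}} = \sqrt{\frac{19472986}{61819}} = \frac{\sqrt{1203800521534}}{61819}$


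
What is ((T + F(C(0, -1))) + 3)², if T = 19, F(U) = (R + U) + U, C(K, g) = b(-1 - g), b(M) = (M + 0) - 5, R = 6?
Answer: 324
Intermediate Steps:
b(M) = -5 + M (b(M) = M - 5 = -5 + M)
C(K, g) = -6 - g (C(K, g) = -5 + (-1 - g) = -6 - g)
F(U) = 6 + 2*U (F(U) = (6 + U) + U = 6 + 2*U)
((T + F(C(0, -1))) + 3)² = ((19 + (6 + 2*(-6 - 1*(-1)))) + 3)² = ((19 + (6 + 2*(-6 + 1))) + 3)² = ((19 + (6 + 2*(-5))) + 3)² = ((19 + (6 - 10)) + 3)² = ((19 - 4) + 3)² = (15 + 3)² = 18² = 324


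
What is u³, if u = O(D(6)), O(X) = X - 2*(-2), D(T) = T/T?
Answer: 125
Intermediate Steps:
D(T) = 1
O(X) = 4 + X (O(X) = X + 4 = 4 + X)
u = 5 (u = 4 + 1 = 5)
u³ = 5³ = 125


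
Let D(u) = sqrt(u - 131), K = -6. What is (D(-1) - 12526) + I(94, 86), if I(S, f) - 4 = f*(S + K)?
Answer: -4954 + 2*I*sqrt(33) ≈ -4954.0 + 11.489*I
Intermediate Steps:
I(S, f) = 4 + f*(-6 + S) (I(S, f) = 4 + f*(S - 6) = 4 + f*(-6 + S))
D(u) = sqrt(-131 + u)
(D(-1) - 12526) + I(94, 86) = (sqrt(-131 - 1) - 12526) + (4 - 6*86 + 94*86) = (sqrt(-132) - 12526) + (4 - 516 + 8084) = (2*I*sqrt(33) - 12526) + 7572 = (-12526 + 2*I*sqrt(33)) + 7572 = -4954 + 2*I*sqrt(33)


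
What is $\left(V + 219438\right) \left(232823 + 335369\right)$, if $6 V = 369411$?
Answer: $159665645248$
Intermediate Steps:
$V = \frac{123137}{2}$ ($V = \frac{1}{6} \cdot 369411 = \frac{123137}{2} \approx 61569.0$)
$\left(V + 219438\right) \left(232823 + 335369\right) = \left(\frac{123137}{2} + 219438\right) \left(232823 + 335369\right) = \frac{562013}{2} \cdot 568192 = 159665645248$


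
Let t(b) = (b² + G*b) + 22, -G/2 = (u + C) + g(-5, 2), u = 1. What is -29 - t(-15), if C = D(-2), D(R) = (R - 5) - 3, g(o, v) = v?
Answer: -66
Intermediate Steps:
D(R) = -8 + R (D(R) = (-5 + R) - 3 = -8 + R)
C = -10 (C = -8 - 2 = -10)
G = 14 (G = -2*((1 - 10) + 2) = -2*(-9 + 2) = -2*(-7) = 14)
t(b) = 22 + b² + 14*b (t(b) = (b² + 14*b) + 22 = 22 + b² + 14*b)
-29 - t(-15) = -29 - (22 + (-15)² + 14*(-15)) = -29 - (22 + 225 - 210) = -29 - 1*37 = -29 - 37 = -66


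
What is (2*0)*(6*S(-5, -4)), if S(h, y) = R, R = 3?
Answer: 0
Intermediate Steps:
S(h, y) = 3
(2*0)*(6*S(-5, -4)) = (2*0)*(6*3) = 0*18 = 0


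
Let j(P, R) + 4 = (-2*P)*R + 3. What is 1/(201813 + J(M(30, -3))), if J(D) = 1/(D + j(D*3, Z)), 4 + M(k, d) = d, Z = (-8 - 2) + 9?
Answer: 50/10090649 ≈ 4.9551e-6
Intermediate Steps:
Z = -1 (Z = -10 + 9 = -1)
M(k, d) = -4 + d
j(P, R) = -1 - 2*P*R (j(P, R) = -4 + ((-2*P)*R + 3) = -4 + (-2*P*R + 3) = -4 + (3 - 2*P*R) = -1 - 2*P*R)
J(D) = 1/(-1 + 7*D) (J(D) = 1/(D + (-1 - 2*D*3*(-1))) = 1/(D + (-1 - 2*3*D*(-1))) = 1/(D + (-1 + 6*D)) = 1/(-1 + 7*D))
1/(201813 + J(M(30, -3))) = 1/(201813 + 1/(-1 + 7*(-4 - 3))) = 1/(201813 + 1/(-1 + 7*(-7))) = 1/(201813 + 1/(-1 - 49)) = 1/(201813 + 1/(-50)) = 1/(201813 - 1/50) = 1/(10090649/50) = 50/10090649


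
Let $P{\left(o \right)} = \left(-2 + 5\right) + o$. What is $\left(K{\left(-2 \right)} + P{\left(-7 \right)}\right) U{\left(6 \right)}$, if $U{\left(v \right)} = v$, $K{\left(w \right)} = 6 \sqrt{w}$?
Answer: $-24 + 36 i \sqrt{2} \approx -24.0 + 50.912 i$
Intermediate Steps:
$P{\left(o \right)} = 3 + o$
$\left(K{\left(-2 \right)} + P{\left(-7 \right)}\right) U{\left(6 \right)} = \left(6 \sqrt{-2} + \left(3 - 7\right)\right) 6 = \left(6 i \sqrt{2} - 4\right) 6 = \left(-4 + 6 i \sqrt{2}\right) 6 = -24 + 36 i \sqrt{2}$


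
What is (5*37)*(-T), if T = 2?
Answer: -370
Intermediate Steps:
(5*37)*(-T) = (5*37)*(-1*2) = 185*(-2) = -370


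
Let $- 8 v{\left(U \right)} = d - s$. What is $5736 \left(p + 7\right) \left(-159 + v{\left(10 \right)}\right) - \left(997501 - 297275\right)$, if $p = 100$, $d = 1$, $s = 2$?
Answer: $-98210075$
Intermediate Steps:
$v{\left(U \right)} = \frac{1}{8}$ ($v{\left(U \right)} = - \frac{1 - 2}{8} = \left(- \frac{1}{8}\right) \left(-1\right) = \frac{1}{8}$)
$5736 \left(p + 7\right) \left(-159 + v{\left(10 \right)}\right) - \left(997501 - 297275\right) = 5736 \left(100 + 7\right) \left(-159 + \frac{1}{8}\right) - \left(997501 - 297275\right) = 5736 \cdot 107 \left(- \frac{1271}{8}\right) - \left(997501 - 297275\right) = 5736 \left(- \frac{135997}{8}\right) - 700226 = -97509849 - 700226 = -98210075$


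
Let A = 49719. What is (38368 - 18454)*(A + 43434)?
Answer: 1855048842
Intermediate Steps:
(38368 - 18454)*(A + 43434) = (38368 - 18454)*(49719 + 43434) = 19914*93153 = 1855048842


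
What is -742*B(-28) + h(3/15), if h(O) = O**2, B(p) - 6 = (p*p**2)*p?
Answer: -11401980099/25 ≈ -4.5608e+8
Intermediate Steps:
B(p) = 6 + p**4 (B(p) = 6 + (p*p**2)*p = 6 + p**3*p = 6 + p**4)
-742*B(-28) + h(3/15) = -742*(6 + (-28)**4) + (3/15)**2 = -742*(6 + 614656) + (3*(1/15))**2 = -742*614662 + (1/5)**2 = -456079204 + 1/25 = -11401980099/25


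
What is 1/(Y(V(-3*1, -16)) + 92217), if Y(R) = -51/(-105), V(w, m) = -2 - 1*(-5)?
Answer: 35/3227612 ≈ 1.0844e-5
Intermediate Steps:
V(w, m) = 3 (V(w, m) = -2 + 5 = 3)
Y(R) = 17/35 (Y(R) = -51*(-1/105) = 17/35)
1/(Y(V(-3*1, -16)) + 92217) = 1/(17/35 + 92217) = 1/(3227612/35) = 35/3227612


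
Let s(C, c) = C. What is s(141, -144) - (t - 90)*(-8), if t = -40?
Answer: -899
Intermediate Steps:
s(141, -144) - (t - 90)*(-8) = 141 - (-40 - 90)*(-8) = 141 - (-130)*(-8) = 141 - 1*1040 = 141 - 1040 = -899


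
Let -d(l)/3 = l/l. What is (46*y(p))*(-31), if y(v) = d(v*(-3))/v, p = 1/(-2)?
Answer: -8556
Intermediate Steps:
d(l) = -3 (d(l) = -3*l/l = -3*1 = -3)
p = -½ ≈ -0.50000
y(v) = -3/v
(46*y(p))*(-31) = (46*(-3/(-½)))*(-31) = (46*(-3*(-2)))*(-31) = (46*6)*(-31) = 276*(-31) = -8556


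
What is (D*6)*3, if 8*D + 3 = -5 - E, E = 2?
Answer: -45/2 ≈ -22.500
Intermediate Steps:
D = -5/4 (D = -3/8 + (-5 - 1*2)/8 = -3/8 + (-5 - 2)/8 = -3/8 + (⅛)*(-7) = -3/8 - 7/8 = -5/4 ≈ -1.2500)
(D*6)*3 = -5/4*6*3 = -15/2*3 = -45/2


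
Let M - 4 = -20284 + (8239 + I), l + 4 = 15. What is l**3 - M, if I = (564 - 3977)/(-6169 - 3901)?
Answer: 134652627/10070 ≈ 13372.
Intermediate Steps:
l = 11 (l = -4 + 15 = 11)
I = 3413/10070 (I = -3413/(-10070) = -3413*(-1/10070) = 3413/10070 ≈ 0.33893)
M = -121249457/10070 (M = 4 + (-20284 + (8239 + 3413/10070)) = 4 + (-20284 + 82970143/10070) = 4 - 121289737/10070 = -121249457/10070 ≈ -12041.)
l**3 - M = 11**3 - 1*(-121249457/10070) = 1331 + 121249457/10070 = 134652627/10070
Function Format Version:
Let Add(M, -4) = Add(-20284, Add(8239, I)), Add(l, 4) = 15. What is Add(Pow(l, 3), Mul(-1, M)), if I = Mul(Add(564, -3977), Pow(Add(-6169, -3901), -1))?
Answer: Rational(134652627, 10070) ≈ 13372.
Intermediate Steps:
l = 11 (l = Add(-4, 15) = 11)
I = Rational(3413, 10070) (I = Mul(-3413, Pow(-10070, -1)) = Mul(-3413, Rational(-1, 10070)) = Rational(3413, 10070) ≈ 0.33893)
M = Rational(-121249457, 10070) (M = Add(4, Add(-20284, Add(8239, Rational(3413, 10070)))) = Add(4, Add(-20284, Rational(82970143, 10070))) = Add(4, Rational(-121289737, 10070)) = Rational(-121249457, 10070) ≈ -12041.)
Add(Pow(l, 3), Mul(-1, M)) = Add(Pow(11, 3), Mul(-1, Rational(-121249457, 10070))) = Add(1331, Rational(121249457, 10070)) = Rational(134652627, 10070)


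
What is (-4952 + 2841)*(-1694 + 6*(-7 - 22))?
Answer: 3943348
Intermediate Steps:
(-4952 + 2841)*(-1694 + 6*(-7 - 22)) = -2111*(-1694 + 6*(-29)) = -2111*(-1694 - 174) = -2111*(-1868) = 3943348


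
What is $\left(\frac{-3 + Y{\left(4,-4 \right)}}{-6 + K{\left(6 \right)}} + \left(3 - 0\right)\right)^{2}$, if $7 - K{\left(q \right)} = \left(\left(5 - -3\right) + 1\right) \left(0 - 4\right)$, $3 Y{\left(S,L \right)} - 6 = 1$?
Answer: $\frac{109561}{12321} \approx 8.8922$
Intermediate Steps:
$Y{\left(S,L \right)} = \frac{7}{3}$ ($Y{\left(S,L \right)} = 2 + \frac{1}{3} \cdot 1 = 2 + \frac{1}{3} = \frac{7}{3}$)
$K{\left(q \right)} = 43$ ($K{\left(q \right)} = 7 - \left(\left(5 - -3\right) + 1\right) \left(0 - 4\right) = 7 - \left(\left(5 + 3\right) + 1\right) \left(-4\right) = 7 - \left(8 + 1\right) \left(-4\right) = 7 - 9 \left(-4\right) = 7 - -36 = 7 + 36 = 43$)
$\left(\frac{-3 + Y{\left(4,-4 \right)}}{-6 + K{\left(6 \right)}} + \left(3 - 0\right)\right)^{2} = \left(\frac{-3 + \frac{7}{3}}{-6 + 43} + \left(3 - 0\right)\right)^{2} = \left(- \frac{2}{3 \cdot 37} + \left(3 + 0\right)\right)^{2} = \left(\left(- \frac{2}{3}\right) \frac{1}{37} + 3\right)^{2} = \left(- \frac{2}{111} + 3\right)^{2} = \left(\frac{331}{111}\right)^{2} = \frac{109561}{12321}$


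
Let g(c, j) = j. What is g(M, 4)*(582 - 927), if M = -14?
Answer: -1380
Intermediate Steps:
g(M, 4)*(582 - 927) = 4*(582 - 927) = 4*(-345) = -1380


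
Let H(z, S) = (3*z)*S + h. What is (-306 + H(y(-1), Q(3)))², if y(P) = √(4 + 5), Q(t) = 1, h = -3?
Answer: 90000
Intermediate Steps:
y(P) = 3 (y(P) = √9 = 3)
H(z, S) = -3 + 3*S*z (H(z, S) = (3*z)*S - 3 = 3*S*z - 3 = -3 + 3*S*z)
(-306 + H(y(-1), Q(3)))² = (-306 + (-3 + 3*1*3))² = (-306 + (-3 + 9))² = (-306 + 6)² = (-300)² = 90000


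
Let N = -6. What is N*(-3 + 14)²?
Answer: -726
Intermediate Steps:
N*(-3 + 14)² = -6*(-3 + 14)² = -6*11² = -6*121 = -726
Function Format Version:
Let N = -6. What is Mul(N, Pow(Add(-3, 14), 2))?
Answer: -726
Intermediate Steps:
Mul(N, Pow(Add(-3, 14), 2)) = Mul(-6, Pow(Add(-3, 14), 2)) = Mul(-6, Pow(11, 2)) = Mul(-6, 121) = -726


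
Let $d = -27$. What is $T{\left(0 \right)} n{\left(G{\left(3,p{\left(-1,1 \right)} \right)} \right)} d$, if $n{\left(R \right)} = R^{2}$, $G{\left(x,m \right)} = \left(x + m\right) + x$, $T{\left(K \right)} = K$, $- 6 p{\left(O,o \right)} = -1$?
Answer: $0$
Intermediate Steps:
$p{\left(O,o \right)} = \frac{1}{6}$ ($p{\left(O,o \right)} = \left(- \frac{1}{6}\right) \left(-1\right) = \frac{1}{6}$)
$G{\left(x,m \right)} = m + 2 x$ ($G{\left(x,m \right)} = \left(m + x\right) + x = m + 2 x$)
$T{\left(0 \right)} n{\left(G{\left(3,p{\left(-1,1 \right)} \right)} \right)} d = 0 \left(\frac{1}{6} + 2 \cdot 3\right)^{2} \left(-27\right) = 0 \left(\frac{1}{6} + 6\right)^{2} \left(-27\right) = 0 \left(\frac{37}{6}\right)^{2} \left(-27\right) = 0 \cdot \frac{1369}{36} \left(-27\right) = 0 \left(-27\right) = 0$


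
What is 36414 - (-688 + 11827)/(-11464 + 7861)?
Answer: 43736927/1201 ≈ 36417.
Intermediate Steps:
36414 - (-688 + 11827)/(-11464 + 7861) = 36414 - 11139/(-3603) = 36414 - 11139*(-1)/3603 = 36414 - 1*(-3713/1201) = 36414 + 3713/1201 = 43736927/1201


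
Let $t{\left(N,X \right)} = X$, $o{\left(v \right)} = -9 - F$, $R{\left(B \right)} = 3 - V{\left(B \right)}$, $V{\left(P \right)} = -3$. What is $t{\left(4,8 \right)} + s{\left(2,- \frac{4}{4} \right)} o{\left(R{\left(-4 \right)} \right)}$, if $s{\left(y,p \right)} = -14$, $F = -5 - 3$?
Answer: $22$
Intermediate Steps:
$F = -8$
$R{\left(B \right)} = 6$ ($R{\left(B \right)} = 3 - -3 = 3 + 3 = 6$)
$o{\left(v \right)} = -1$ ($o{\left(v \right)} = -9 - -8 = -9 + 8 = -1$)
$t{\left(4,8 \right)} + s{\left(2,- \frac{4}{4} \right)} o{\left(R{\left(-4 \right)} \right)} = 8 - -14 = 8 + 14 = 22$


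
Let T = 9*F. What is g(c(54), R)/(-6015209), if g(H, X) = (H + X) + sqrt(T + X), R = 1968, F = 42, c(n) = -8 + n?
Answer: -2014/6015209 - sqrt(2346)/6015209 ≈ -0.00034287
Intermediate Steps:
T = 378 (T = 9*42 = 378)
g(H, X) = H + X + sqrt(378 + X) (g(H, X) = (H + X) + sqrt(378 + X) = H + X + sqrt(378 + X))
g(c(54), R)/(-6015209) = ((-8 + 54) + 1968 + sqrt(378 + 1968))/(-6015209) = (46 + 1968 + sqrt(2346))*(-1/6015209) = (2014 + sqrt(2346))*(-1/6015209) = -2014/6015209 - sqrt(2346)/6015209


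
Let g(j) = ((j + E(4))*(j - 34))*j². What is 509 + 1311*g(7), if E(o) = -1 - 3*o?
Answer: 10407227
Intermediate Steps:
g(j) = j²*(-34 + j)*(-13 + j) (g(j) = ((j + (-1 - 3*4))*(j - 34))*j² = ((j + (-1 - 12))*(-34 + j))*j² = ((j - 13)*(-34 + j))*j² = ((-13 + j)*(-34 + j))*j² = ((-34 + j)*(-13 + j))*j² = j²*(-34 + j)*(-13 + j))
509 + 1311*g(7) = 509 + 1311*(7²*(442 + 7² - 47*7)) = 509 + 1311*(49*(442 + 49 - 329)) = 509 + 1311*(49*162) = 509 + 1311*7938 = 509 + 10406718 = 10407227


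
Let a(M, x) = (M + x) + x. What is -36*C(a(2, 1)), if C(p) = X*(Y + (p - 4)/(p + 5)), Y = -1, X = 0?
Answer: 0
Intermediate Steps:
a(M, x) = M + 2*x
C(p) = 0 (C(p) = 0*(-1 + (p - 4)/(p + 5)) = 0*(-1 + (-4 + p)/(5 + p)) = 0)
-36*C(a(2, 1)) = -36*0 = 0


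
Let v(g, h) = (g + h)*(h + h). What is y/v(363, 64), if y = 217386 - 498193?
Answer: -280807/54656 ≈ -5.1377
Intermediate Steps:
y = -280807
v(g, h) = 2*h*(g + h) (v(g, h) = (g + h)*(2*h) = 2*h*(g + h))
y/v(363, 64) = -280807*1/(128*(363 + 64)) = -280807/(2*64*427) = -280807/54656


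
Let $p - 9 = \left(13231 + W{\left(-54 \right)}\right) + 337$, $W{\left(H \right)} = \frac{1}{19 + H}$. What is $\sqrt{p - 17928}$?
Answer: $\frac{i \sqrt{5330010}}{35} \approx 65.962 i$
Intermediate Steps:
$p = \frac{475194}{35}$ ($p = 9 + \left(\left(13231 + \frac{1}{19 - 54}\right) + 337\right) = 9 + \left(\left(13231 + \frac{1}{-35}\right) + 337\right) = 9 + \left(\left(13231 - \frac{1}{35}\right) + 337\right) = 9 + \left(\frac{463084}{35} + 337\right) = 9 + \frac{474879}{35} = \frac{475194}{35} \approx 13577.0$)
$\sqrt{p - 17928} = \sqrt{\frac{475194}{35} - 17928} = \sqrt{- \frac{152286}{35}} = \frac{i \sqrt{5330010}}{35}$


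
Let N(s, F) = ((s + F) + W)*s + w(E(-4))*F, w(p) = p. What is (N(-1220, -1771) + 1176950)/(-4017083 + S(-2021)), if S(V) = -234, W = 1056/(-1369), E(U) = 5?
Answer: -6595918755/5499706973 ≈ -1.1993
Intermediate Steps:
W = -1056/1369 (W = 1056*(-1/1369) = -1056/1369 ≈ -0.77137)
N(s, F) = 5*F + s*(-1056/1369 + F + s) (N(s, F) = ((s + F) - 1056/1369)*s + 5*F = ((F + s) - 1056/1369)*s + 5*F = (-1056/1369 + F + s)*s + 5*F = s*(-1056/1369 + F + s) + 5*F = 5*F + s*(-1056/1369 + F + s))
(N(-1220, -1771) + 1176950)/(-4017083 + S(-2021)) = (((-1220)² + 5*(-1771) - 1056/1369*(-1220) - 1771*(-1220)) + 1176950)/(-4017083 - 234) = ((1488400 - 8855 + 1288320/1369 + 2160620) + 1176950)/(-4017317) = (4984674205/1369 + 1176950)*(-1/4017317) = (6595918755/1369)*(-1/4017317) = -6595918755/5499706973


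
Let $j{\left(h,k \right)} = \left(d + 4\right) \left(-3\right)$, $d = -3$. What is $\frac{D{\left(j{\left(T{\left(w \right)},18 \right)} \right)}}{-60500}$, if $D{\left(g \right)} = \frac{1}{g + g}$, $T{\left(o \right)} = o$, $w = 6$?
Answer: $\frac{1}{363000} \approx 2.7548 \cdot 10^{-6}$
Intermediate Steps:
$j{\left(h,k \right)} = -3$ ($j{\left(h,k \right)} = \left(-3 + 4\right) \left(-3\right) = 1 \left(-3\right) = -3$)
$D{\left(g \right)} = \frac{1}{2 g}$
$\frac{D{\left(j{\left(T{\left(w \right)},18 \right)} \right)}}{-60500} = \frac{\frac{1}{2} \frac{1}{-3}}{-60500} = \frac{1}{2} \left(- \frac{1}{3}\right) \left(- \frac{1}{60500}\right) = \left(- \frac{1}{6}\right) \left(- \frac{1}{60500}\right) = \frac{1}{363000}$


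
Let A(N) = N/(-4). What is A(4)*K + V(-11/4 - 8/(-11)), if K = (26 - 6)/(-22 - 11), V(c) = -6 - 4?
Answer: -310/33 ≈ -9.3939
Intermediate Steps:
A(N) = -N/4 (A(N) = N*(-1/4) = -N/4)
V(c) = -10
K = -20/33 (K = 20/(-33) = 20*(-1/33) = -20/33 ≈ -0.60606)
A(4)*K + V(-11/4 - 8/(-11)) = -1/4*4*(-20/33) - 10 = -1*(-20/33) - 10 = 20/33 - 10 = -310/33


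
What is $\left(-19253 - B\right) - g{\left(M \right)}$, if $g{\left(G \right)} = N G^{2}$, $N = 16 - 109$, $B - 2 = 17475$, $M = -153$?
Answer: $2140307$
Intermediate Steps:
$B = 17477$ ($B = 2 + 17475 = 17477$)
$N = -93$
$g{\left(G \right)} = - 93 G^{2}$
$\left(-19253 - B\right) - g{\left(M \right)} = \left(-19253 - 17477\right) - - 93 \left(-153\right)^{2} = \left(-19253 - 17477\right) - \left(-93\right) 23409 = -36730 - -2177037 = -36730 + 2177037 = 2140307$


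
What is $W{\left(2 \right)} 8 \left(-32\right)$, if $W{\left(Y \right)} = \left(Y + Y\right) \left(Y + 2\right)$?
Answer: $-4096$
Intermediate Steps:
$W{\left(Y \right)} = 2 Y \left(2 + Y\right)$
$W{\left(2 \right)} 8 \left(-32\right) = 2 \cdot 2 \left(2 + 2\right) 8 \left(-32\right) = 2 \cdot 2 \cdot 4 \cdot 8 \left(-32\right) = 16 \cdot 8 \left(-32\right) = 128 \left(-32\right) = -4096$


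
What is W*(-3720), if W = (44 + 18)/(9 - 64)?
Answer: 46128/11 ≈ 4193.5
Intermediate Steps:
W = -62/55 (W = 62/(-55) = 62*(-1/55) = -62/55 ≈ -1.1273)
W*(-3720) = -62/55*(-3720) = 46128/11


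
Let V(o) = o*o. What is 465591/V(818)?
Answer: 465591/669124 ≈ 0.69582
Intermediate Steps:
V(o) = o²
465591/V(818) = 465591/(818²) = 465591/669124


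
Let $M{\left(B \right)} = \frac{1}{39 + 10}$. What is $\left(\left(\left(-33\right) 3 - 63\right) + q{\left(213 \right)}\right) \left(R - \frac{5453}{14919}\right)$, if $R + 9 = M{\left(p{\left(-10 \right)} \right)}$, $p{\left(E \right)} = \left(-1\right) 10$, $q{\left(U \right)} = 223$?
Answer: $- \frac{416724977}{731031} \approx -570.05$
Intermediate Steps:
$p{\left(E \right)} = -10$
$M{\left(B \right)} = \frac{1}{49}$
$R = - \frac{440}{49}$ ($R = -9 + \frac{1}{49} = - \frac{440}{49} \approx -8.9796$)
$\left(\left(\left(-33\right) 3 - 63\right) + q{\left(213 \right)}\right) \left(R - \frac{5453}{14919}\right) = \left(\left(\left(-33\right) 3 - 63\right) + 223\right) \left(- \frac{440}{49} - \frac{5453}{14919}\right) = \left(\left(-99 - 63\right) + 223\right) \left(- \frac{440}{49} - \frac{5453}{14919}\right) = \left(-162 + 223\right) \left(- \frac{440}{49} - \frac{5453}{14919}\right) = 61 \left(- \frac{6831557}{731031}\right) = - \frac{416724977}{731031}$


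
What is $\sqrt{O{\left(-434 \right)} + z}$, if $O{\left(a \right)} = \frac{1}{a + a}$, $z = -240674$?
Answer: $\frac{i \sqrt{45332392161}}{434} \approx 490.59 i$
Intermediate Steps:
$O{\left(a \right)} = \frac{1}{2 a}$
$\sqrt{O{\left(-434 \right)} + z} = \sqrt{\frac{1}{2 \left(-434\right)} - 240674} = \sqrt{\frac{1}{2} \left(- \frac{1}{434}\right) - 240674} = \sqrt{- \frac{1}{868} - 240674} = \sqrt{- \frac{208905033}{868}} = \frac{i \sqrt{45332392161}}{434}$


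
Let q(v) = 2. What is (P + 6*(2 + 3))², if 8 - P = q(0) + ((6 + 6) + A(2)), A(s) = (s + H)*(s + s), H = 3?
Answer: 16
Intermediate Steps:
A(s) = 2*s*(3 + s) (A(s) = (s + 3)*(s + s) = (3 + s)*(2*s) = 2*s*(3 + s))
P = -26 (P = 8 - (2 + ((6 + 6) + 2*2*(3 + 2))) = 8 - (2 + (12 + 2*2*5)) = 8 - (2 + (12 + 20)) = 8 - (2 + 32) = 8 - 1*34 = 8 - 34 = -26)
(P + 6*(2 + 3))² = (-26 + 6*(2 + 3))² = (-26 + 6*5)² = (-26 + 30)² = 4² = 16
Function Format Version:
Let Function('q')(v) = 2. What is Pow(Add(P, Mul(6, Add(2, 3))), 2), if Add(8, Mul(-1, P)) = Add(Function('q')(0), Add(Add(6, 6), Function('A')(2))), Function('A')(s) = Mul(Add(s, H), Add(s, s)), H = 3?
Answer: 16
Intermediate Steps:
Function('A')(s) = Mul(2, s, Add(3, s)) (Function('A')(s) = Mul(Add(s, 3), Add(s, s)) = Mul(Add(3, s), Mul(2, s)) = Mul(2, s, Add(3, s)))
P = -26 (P = Add(8, Mul(-1, Add(2, Add(Add(6, 6), Mul(2, 2, Add(3, 2)))))) = Add(8, Mul(-1, Add(2, Add(12, Mul(2, 2, 5))))) = Add(8, Mul(-1, Add(2, Add(12, 20)))) = Add(8, Mul(-1, Add(2, 32))) = Add(8, Mul(-1, 34)) = Add(8, -34) = -26)
Pow(Add(P, Mul(6, Add(2, 3))), 2) = Pow(Add(-26, Mul(6, Add(2, 3))), 2) = Pow(Add(-26, Mul(6, 5)), 2) = Pow(Add(-26, 30), 2) = Pow(4, 2) = 16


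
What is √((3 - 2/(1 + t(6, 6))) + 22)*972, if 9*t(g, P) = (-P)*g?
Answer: 324*√231 ≈ 4924.4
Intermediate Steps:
t(g, P) = -P*g/9 (t(g, P) = ((-P)*g)/9 = (-P*g)/9 = -P*g/9)
√((3 - 2/(1 + t(6, 6))) + 22)*972 = √((3 - 2/(1 - ⅑*6*6)) + 22)*972 = √((3 - 2/(1 - 4)) + 22)*972 = √((3 - 2/(-3)) + 22)*972 = √((3 - ⅓*(-2)) + 22)*972 = √((3 + ⅔) + 22)*972 = √(11/3 + 22)*972 = √(77/3)*972 = (√231/3)*972 = 324*√231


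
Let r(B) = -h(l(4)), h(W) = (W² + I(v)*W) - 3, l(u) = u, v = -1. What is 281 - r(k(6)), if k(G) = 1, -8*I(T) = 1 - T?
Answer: 293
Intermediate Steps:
I(T) = -⅛ + T/8 (I(T) = -(1 - T)/8 = -⅛ + T/8)
h(W) = -3 + W² - W/4 (h(W) = (W² + (-⅛ + (⅛)*(-1))*W) - 3 = (W² + (-⅛ - ⅛)*W) - 3 = (W² - W/4) - 3 = -3 + W² - W/4)
r(B) = -12 (r(B) = -(-3 + 4² - ¼*4) = -(-3 + 16 - 1) = -1*12 = -12)
281 - r(k(6)) = 281 - 1*(-12) = 281 + 12 = 293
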